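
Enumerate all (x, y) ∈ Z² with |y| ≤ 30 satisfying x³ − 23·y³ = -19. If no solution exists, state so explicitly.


The equation is x³ - 23y³ = -19. For fixed y, x³ = 23·y³ − 19, so a solution requires the RHS to be a perfect cube.
Strategy: iterate y from -30 to 30, compute RHS = 23·y³ − 19, and check whether it is a (positive or negative) perfect cube.
Check small values of y:
  y = 0: RHS = -19 is not a perfect cube.
  y = 1: RHS = 4 is not a perfect cube.
  y = -1: RHS = -42 is not a perfect cube.
  y = 2: RHS = 165 is not a perfect cube.
  y = -2: RHS = -203 is not a perfect cube.
  y = 3: RHS = 602 is not a perfect cube.
  y = -3: RHS = -640 is not a perfect cube.
Continuing the search up to |y| = 30 finds no solutions either.
No (x, y) in the scanned range satisfies the equation.

No integer solutions with |y| ≤ 30.


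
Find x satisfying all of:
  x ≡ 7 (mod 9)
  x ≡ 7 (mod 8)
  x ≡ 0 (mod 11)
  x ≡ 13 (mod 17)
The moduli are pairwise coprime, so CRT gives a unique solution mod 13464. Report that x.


Product of moduli M = 9 · 8 · 11 · 17 = 13464.
Merge one congruence at a time:
  Start: x ≡ 7 (mod 9).
  Combine with x ≡ 7 (mod 8); new modulus lcm = 72.
    Write x = 7 + 9·t and substitute into x ≡ 7 (mod 8): 9·t ≡ 7 − 7 = 0 (mod 8).
    Reduce coefficients mod 8: 1·t ≡ 0 (mod 8).
    So t ≡ 0 (mod 8).
    Then x = 7 + 9·0 = 7, valid modulo lcm(9, 8) = 72: x ≡ 7 (mod 72).
  Combine with x ≡ 0 (mod 11); new modulus lcm = 792.
    Write x = 7 + 72·t and substitute into x ≡ 0 (mod 11): 72·t ≡ 0 − 7 = -7 (mod 11).
    Reduce coefficients mod 11: 6·t ≡ 4 (mod 11).
    The inverse of 6 mod 11 is 2 (since 6·2 = 12 = 1·11 + 1), so t ≡ 2·4 = 8 ≡ 8 (mod 11).
    Then x = 7 + 72·8 = 583, valid modulo lcm(72, 11) = 792: x ≡ 583 (mod 792).
  Combine with x ≡ 13 (mod 17); new modulus lcm = 13464.
    Write x = 583 + 792·t and substitute into x ≡ 13 (mod 17): 792·t ≡ 13 − 583 = -570 (mod 17).
    Reduce coefficients mod 17: 10·t ≡ 8 (mod 17).
    The inverse of 10 mod 17 is 12 (since 10·12 = 120 = 7·17 + 1), so t ≡ 12·8 = 96 ≡ 11 (mod 17).
    Then x = 583 + 792·11 = 9295, valid modulo lcm(792, 17) = 13464: x ≡ 9295 (mod 13464).
Verify against each original: 9295 mod 9 = 7, 9295 mod 8 = 7, 9295 mod 11 = 0, 9295 mod 17 = 13.

x ≡ 9295 (mod 13464).


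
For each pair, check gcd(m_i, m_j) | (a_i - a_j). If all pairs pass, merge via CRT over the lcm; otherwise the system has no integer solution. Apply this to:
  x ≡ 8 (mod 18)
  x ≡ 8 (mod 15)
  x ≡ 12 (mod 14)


Moduli 18, 15, 14 are not pairwise coprime, so CRT works modulo lcm(m_i) when all pairwise compatibility conditions hold.
Pairwise compatibility: gcd(m_i, m_j) must divide a_i - a_j for every pair.
Merge one congruence at a time:
  Start: x ≡ 8 (mod 18).
  Combine with x ≡ 8 (mod 15): gcd(18, 15) = 3; 8 - 8 = 0, which IS divisible by 3, so compatible.
    Write x = 8 + 18·t and substitute into x ≡ 8 (mod 15): 18·t ≡ 8 − 8 = 0 (mod 15).
    Divide the congruence (and modulus) by g = 3: 6·t ≡ 0 (mod 5).
    Reduce coefficients mod 5: 1·t ≡ 0 (mod 5).
    So t ≡ 0 (mod 5).
    Then x = 8 + 18·0 = 8, valid modulo lcm(18, 15) = 90: x ≡ 8 (mod 90).
  Combine with x ≡ 12 (mod 14): gcd(90, 14) = 2; 12 - 8 = 4, which IS divisible by 2, so compatible.
    Write x = 8 + 90·t and substitute into x ≡ 12 (mod 14): 90·t ≡ 12 − 8 = 4 (mod 14).
    Divide the congruence (and modulus) by g = 2: 45·t ≡ 2 (mod 7).
    Reduce coefficients mod 7: 3·t ≡ 2 (mod 7).
    The inverse of 3 mod 7 is 5 (since 3·5 = 15 = 2·7 + 1), so t ≡ 5·2 = 10 ≡ 3 (mod 7).
    Then x = 8 + 90·3 = 278, valid modulo lcm(90, 14) = 630: x ≡ 278 (mod 630).
Verify: 278 mod 18 = 8, 278 mod 15 = 8, 278 mod 14 = 12.

x ≡ 278 (mod 630).


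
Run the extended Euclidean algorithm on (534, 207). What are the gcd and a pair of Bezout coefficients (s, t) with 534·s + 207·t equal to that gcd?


Euclidean algorithm on (534, 207) — divide until remainder is 0:
  534 = 2 · 207 + 120
  207 = 1 · 120 + 87
  120 = 1 · 87 + 33
  87 = 2 · 33 + 21
  33 = 1 · 21 + 12
  21 = 1 · 12 + 9
  12 = 1 · 9 + 3
  9 = 3 · 3 + 0
gcd(534, 207) = 3.
Track Bezout coefficients alongside the remainders: start with r₀ = 534 = a·1 + b·0 (s = 1, t = 0) and r₁ = 207 = a·0 + b·1 (s = 0, t = 1); each new remainder r_{k+1} = r_{k-1} − q_k·r_k inherits s_{k+1} = s_{k-1} − q_k·s_k, t_{k+1} = t_{k-1} − q_k·t_k, so r_k = a·s_k + b·t_k at every step:
  q = 2: r = 120, s = 1 − 2·0 = 1, t = 0 − 2·1 = -2  (check: 534·1 + 207·(-2) = 120)
  q = 1: r = 87, s = 0 − 1·1 = -1, t = 1 − 1·(-2) = 3  (check: 534·(-1) + 207·3 = 87)
  q = 1: r = 33, s = 1 − 1·(-1) = 2, t = -2 − 1·3 = -5  (check: 534·2 + 207·(-5) = 33)
  q = 2: r = 21, s = -1 − 2·2 = -5, t = 3 − 2·(-5) = 13  (check: 534·(-5) + 207·13 = 21)
  q = 1: r = 12, s = 2 − 1·(-5) = 7, t = -5 − 1·13 = -18  (check: 534·7 + 207·(-18) = 12)
  q = 1: r = 9, s = -5 − 1·7 = -12, t = 13 − 1·(-18) = 31  (check: 534·(-12) + 207·31 = 9)
  q = 1: r = 3, s = 7 − 1·(-12) = 19, t = -18 − 1·31 = -49  (check: 534·19 + 207·(-49) = 3)
The row with r = 3 (the gcd) gives the Bezout coefficients s = 19, t = -49.
Result: 534 · (19) + 207 · (-49) = 3.

gcd(534, 207) = 3; s = 19, t = -49 (check: 534·19 + 207·(-49) = 3).


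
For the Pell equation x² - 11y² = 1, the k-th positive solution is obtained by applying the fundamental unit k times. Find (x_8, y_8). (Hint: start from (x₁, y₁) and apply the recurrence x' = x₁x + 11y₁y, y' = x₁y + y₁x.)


Step 1: Find the fundamental solution (x₁, y₁) of x² - 11y² = 1.
  Expand √11 as a continued fraction. a₀ = ⌊√11⌋ = 3; iterate m_{k+1} = d_k·a_k − m_k, d_{k+1} = (11 − m_{k+1}²)/d_k, a_{k+1} = ⌊(a₀ + m_{k+1})/d_{k+1}⌋ (starting m₀ = 0, d₀ = 1), with convergents p_k = a_k·p_{k-1} + p_{k-2}, q_k = a_k·q_{k-1} + q_{k-2} (p₋₁ = 1, q₋₁ = 0):
  k = 0: a₀ = 3; p₀/q₀ = 3/1; p₀² − 11·q₀² = 9 − 11 = -2.
  k = 1: m = 3, d = 2, a = ⌊(3 + 3)/2⌋ = 3; p/q = (3·3 + 1)/(3·1 + 0) = 10/3; p² − 11·q² = 100 − 99 = 1.
  The first convergent with p² − 11·q² = 1 gives the fundamental solution (x₁, y₁) = (10, 3).
Step 2: Apply the recurrence (x_{n+1}, y_{n+1}) = (x₁x_n + 11y₁y_n, x₁y_n + y₁x_n) repeatedly.
  From (x_1, y_1) = (10, 3): x_2 = 10·10 + 11·3·3 = 199; y_2 = 10·3 + 3·10 = 60.
  From (x_2, y_2) = (199, 60): x_3 = 10·199 + 11·3·60 = 3970; y_3 = 10·60 + 3·199 = 1197.
  From (x_3, y_3) = (3970, 1197): x_4 = 10·3970 + 11·3·1197 = 79201; y_4 = 10·1197 + 3·3970 = 23880.
  From (x_4, y_4) = (79201, 23880): x_5 = 10·79201 + 11·3·23880 = 1580050; y_5 = 10·23880 + 3·79201 = 476403.
  From (x_5, y_5) = (1580050, 476403): x_6 = 10·1580050 + 11·3·476403 = 31521799; y_6 = 10·476403 + 3·1580050 = 9504180.
  From (x_6, y_6) = (31521799, 9504180): x_7 = 10·31521799 + 11·3·9504180 = 628855930; y_7 = 10·9504180 + 3·31521799 = 189607197.
  From (x_7, y_7) = (628855930, 189607197): x_8 = 10·628855930 + 11·3·189607197 = 12545596801; y_8 = 10·189607197 + 3·628855930 = 3782639760.
Step 3: Verify x_8² - 11·y_8² = 157391999093261433601 - 157391999093261433600 = 1 (should be 1). ✓

(x_1, y_1) = (10, 3); (x_8, y_8) = (12545596801, 3782639760).


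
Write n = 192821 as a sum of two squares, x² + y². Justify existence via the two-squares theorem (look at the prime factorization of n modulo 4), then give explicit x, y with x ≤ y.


Step 1: Factor n = 192821 = 29 · 61 · 109.
Step 2: Check the mod-4 condition on each prime factor: 29 ≡ 1 (mod 4), exponent 1; 61 ≡ 1 (mod 4), exponent 1; 109 ≡ 1 (mod 4), exponent 1.
All primes ≡ 3 (mod 4) appear to even exponent (or don't appear), so by the two-squares theorem n IS expressible as a sum of two squares.
Step 3: Build a representation. Here n = 29 · 61 · 109 is a product of primes ≡ 1 (mod 4). Each prime p ≡ 1 (mod 4) is itself a sum of two squares; find a² by testing p − a² for a perfect square:
  29: 29 − 1² = 28, 29 − 2² = 25 = 5² ⇒ 29 = 2² + 5².
  61: 61 − 1² = 60, 61 − 2² = 57, 61 − 3² = 52, 61 − 4² = 45, 61 − 5² = 36 = 6² ⇒ 61 = 5² + 6².
  109: 109 − 1² = 108, 109 − 2² = 105, 109 − 3² = 100 = 10² ⇒ 109 = 3² + 10².
  Combine using the Brahmagupta–Fibonacci identity (a² + b²)(c² + d²) = (ac − bd)² + (ad + bc)² = (ac + bd)² + (ad − bc)²:
  29 · 61 = 1769: from (2² + 5²)(5² + 6²), take (2·5 − 5·6, 2·6 + 5·5) = (10 − 30, 12 + 25) = (-20, 37); dropping signs (only squares matter) gives (20, 37); check 20² + 37² = 400 + 1369 = 1769 ✓.
  1769 · 109 = 192821: from (20² + 37²)(3² + 10²), take (20·3 − 37·10, 20·10 + 37·3) = (60 − 370, 200 + 111) = (-310, 311); dropping signs (only squares matter) gives (310, 311); check 310² + 311² = 96100 + 96721 = 192821 ✓.
Step 4: Order so x ≤ y and verify: 310² + 311² = 96100 + 96721 = 192821 = n. ✓

n = 192821 = 310² + 311² (one valid representation with x ≤ y).


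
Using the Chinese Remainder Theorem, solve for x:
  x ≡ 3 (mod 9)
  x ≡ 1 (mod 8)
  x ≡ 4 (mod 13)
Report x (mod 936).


Moduli 9, 8, 13 are pairwise coprime; by CRT there is a unique solution modulo M = 9 · 8 · 13 = 936.
Solve pairwise, accumulating the modulus:
  Start with x ≡ 3 (mod 9).
  Combine with x ≡ 1 (mod 8): since gcd(9, 8) = 1, we get a unique residue mod 72.
    Write x = 3 + 9·t and substitute into x ≡ 1 (mod 8): 9·t ≡ 1 − 3 = -2 (mod 8).
    Reduce coefficients mod 8: 1·t ≡ 6 (mod 8).
    So t ≡ 6 (mod 8).
    Then x = 3 + 9·6 = 57, valid modulo lcm(9, 8) = 72: x ≡ 57 (mod 72).
  Combine with x ≡ 4 (mod 13): since gcd(72, 13) = 1, we get a unique residue mod 936.
    Write x = 57 + 72·t and substitute into x ≡ 4 (mod 13): 72·t ≡ 4 − 57 = -53 (mod 13).
    Reduce coefficients mod 13: 7·t ≡ 12 (mod 13).
    The inverse of 7 mod 13 is 2 (since 7·2 = 14 = 1·13 + 1), so t ≡ 2·12 = 24 ≡ 11 (mod 13).
    Then x = 57 + 72·11 = 849, valid modulo lcm(72, 13) = 936: x ≡ 849 (mod 936).
Verify: 849 mod 9 = 3 ✓, 849 mod 8 = 1 ✓, 849 mod 13 = 4 ✓.

x ≡ 849 (mod 936).


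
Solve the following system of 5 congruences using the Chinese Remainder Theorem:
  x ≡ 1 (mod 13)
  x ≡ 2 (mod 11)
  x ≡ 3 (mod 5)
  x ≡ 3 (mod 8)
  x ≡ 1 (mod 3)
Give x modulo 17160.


Product of moduli M = 13 · 11 · 5 · 8 · 3 = 17160.
Merge one congruence at a time:
  Start: x ≡ 1 (mod 13).
  Combine with x ≡ 2 (mod 11); new modulus lcm = 143.
    Write x = 1 + 13·t and substitute into x ≡ 2 (mod 11): 13·t ≡ 2 − 1 = 1 (mod 11).
    Reduce coefficients mod 11: 2·t ≡ 1 (mod 11).
    The inverse of 2 mod 11 is 6 (since 2·6 = 12 = 1·11 + 1), so t ≡ 6·1 = 6 ≡ 6 (mod 11).
    Then x = 1 + 13·6 = 79, valid modulo lcm(13, 11) = 143: x ≡ 79 (mod 143).
  Combine with x ≡ 3 (mod 5); new modulus lcm = 715.
    Write x = 79 + 143·t and substitute into x ≡ 3 (mod 5): 143·t ≡ 3 − 79 = -76 (mod 5).
    Reduce coefficients mod 5: 3·t ≡ 4 (mod 5).
    The inverse of 3 mod 5 is 2 (since 3·2 = 6 = 1·5 + 1), so t ≡ 2·4 = 8 ≡ 3 (mod 5).
    Then x = 79 + 143·3 = 508, valid modulo lcm(143, 5) = 715: x ≡ 508 (mod 715).
  Combine with x ≡ 3 (mod 8); new modulus lcm = 5720.
    Write x = 508 + 715·t and substitute into x ≡ 3 (mod 8): 715·t ≡ 3 − 508 = -505 (mod 8).
    Reduce coefficients mod 8: 3·t ≡ 7 (mod 8).
    The inverse of 3 mod 8 is 3 (since 3·3 = 9 = 1·8 + 1), so t ≡ 3·7 = 21 ≡ 5 (mod 8).
    Then x = 508 + 715·5 = 4083, valid modulo lcm(715, 8) = 5720: x ≡ 4083 (mod 5720).
  Combine with x ≡ 1 (mod 3); new modulus lcm = 17160.
    Write x = 4083 + 5720·t and substitute into x ≡ 1 (mod 3): 5720·t ≡ 1 − 4083 = -4082 (mod 3).
    Reduce coefficients mod 3: 2·t ≡ 1 (mod 3).
    The inverse of 2 mod 3 is 2 (since 2·2 = 4 = 1·3 + 1), so t ≡ 2·1 = 2 ≡ 2 (mod 3).
    Then x = 4083 + 5720·2 = 15523, valid modulo lcm(5720, 3) = 17160: x ≡ 15523 (mod 17160).
Verify against each original: 15523 mod 13 = 1, 15523 mod 11 = 2, 15523 mod 5 = 3, 15523 mod 8 = 3, 15523 mod 3 = 1.

x ≡ 15523 (mod 17160).


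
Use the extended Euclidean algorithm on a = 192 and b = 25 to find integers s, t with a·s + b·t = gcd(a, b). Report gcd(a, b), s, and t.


Euclidean algorithm on (192, 25) — divide until remainder is 0:
  192 = 7 · 25 + 17
  25 = 1 · 17 + 8
  17 = 2 · 8 + 1
  8 = 8 · 1 + 0
gcd(192, 25) = 1.
Track Bezout coefficients alongside the remainders: start with r₀ = 192 = a·1 + b·0 (s = 1, t = 0) and r₁ = 25 = a·0 + b·1 (s = 0, t = 1); each new remainder r_{k+1} = r_{k-1} − q_k·r_k inherits s_{k+1} = s_{k-1} − q_k·s_k, t_{k+1} = t_{k-1} − q_k·t_k, so r_k = a·s_k + b·t_k at every step:
  q = 7: r = 17, s = 1 − 7·0 = 1, t = 0 − 7·1 = -7  (check: 192·1 + 25·(-7) = 17)
  q = 1: r = 8, s = 0 − 1·1 = -1, t = 1 − 1·(-7) = 8  (check: 192·(-1) + 25·8 = 8)
  q = 2: r = 1, s = 1 − 2·(-1) = 3, t = -7 − 2·8 = -23  (check: 192·3 + 25·(-23) = 1)
The row with r = 1 (the gcd) gives the Bezout coefficients s = 3, t = -23.
Result: 192 · (3) + 25 · (-23) = 1.

gcd(192, 25) = 1; s = 3, t = -23 (check: 192·3 + 25·(-23) = 1).


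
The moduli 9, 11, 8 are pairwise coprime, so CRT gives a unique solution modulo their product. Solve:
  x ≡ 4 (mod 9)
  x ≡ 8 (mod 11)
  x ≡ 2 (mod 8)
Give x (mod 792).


Moduli 9, 11, 8 are pairwise coprime; by CRT there is a unique solution modulo M = 9 · 11 · 8 = 792.
Solve pairwise, accumulating the modulus:
  Start with x ≡ 4 (mod 9).
  Combine with x ≡ 8 (mod 11): since gcd(9, 11) = 1, we get a unique residue mod 99.
    Write x = 4 + 9·t and substitute into x ≡ 8 (mod 11): 9·t ≡ 8 − 4 = 4 (mod 11).
    The inverse of 9 mod 11 is 5 (since 9·5 = 45 = 4·11 + 1), so t ≡ 5·4 = 20 ≡ 9 (mod 11).
    Then x = 4 + 9·9 = 85, valid modulo lcm(9, 11) = 99: x ≡ 85 (mod 99).
  Combine with x ≡ 2 (mod 8): since gcd(99, 8) = 1, we get a unique residue mod 792.
    Write x = 85 + 99·t and substitute into x ≡ 2 (mod 8): 99·t ≡ 2 − 85 = -83 (mod 8).
    Reduce coefficients mod 8: 3·t ≡ 5 (mod 8).
    The inverse of 3 mod 8 is 3 (since 3·3 = 9 = 1·8 + 1), so t ≡ 3·5 = 15 ≡ 7 (mod 8).
    Then x = 85 + 99·7 = 778, valid modulo lcm(99, 8) = 792: x ≡ 778 (mod 792).
Verify: 778 mod 9 = 4 ✓, 778 mod 11 = 8 ✓, 778 mod 8 = 2 ✓.

x ≡ 778 (mod 792).


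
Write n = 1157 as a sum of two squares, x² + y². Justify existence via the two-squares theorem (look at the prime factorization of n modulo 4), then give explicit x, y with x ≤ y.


Step 1: Factor n = 1157 = 13 · 89.
Step 2: Check the mod-4 condition on each prime factor: 13 ≡ 1 (mod 4), exponent 1; 89 ≡ 1 (mod 4), exponent 1.
All primes ≡ 3 (mod 4) appear to even exponent (or don't appear), so by the two-squares theorem n IS expressible as a sum of two squares.
Step 3: Build a representation. Here n = 13 · 89 is a product of primes ≡ 1 (mod 4). Each prime p ≡ 1 (mod 4) is itself a sum of two squares; find a² by testing p − a² for a perfect square:
  13: 13 − 1² = 12, 13 − 2² = 9 = 3² ⇒ 13 = 2² + 3².
  89: 89 − 1² = 88, 89 − 2² = 85, 89 − 3² = 80, 89 − 4² = 73, 89 − 5² = 64 = 8² ⇒ 89 = 5² + 8².
  Combine using the Brahmagupta–Fibonacci identity (a² + b²)(c² + d²) = (ac − bd)² + (ad + bc)² = (ac + bd)² + (ad − bc)²:
  13 · 89 = 1157: from (2² + 3²)(5² + 8²), take (2·5 − 3·8, 2·8 + 3·5) = (10 − 24, 16 + 15) = (-14, 31); dropping signs (only squares matter) gives (14, 31); check 14² + 31² = 196 + 961 = 1157 ✓.
Step 4: Order so x ≤ y and verify: 14² + 31² = 196 + 961 = 1157 = n. ✓

n = 1157 = 14² + 31² (one valid representation with x ≤ y).


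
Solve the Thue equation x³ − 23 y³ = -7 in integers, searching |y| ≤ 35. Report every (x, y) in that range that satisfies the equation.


The equation is x³ - 23y³ = -7. For fixed y, x³ = 23·y³ − 7, so a solution requires the RHS to be a perfect cube.
Strategy: iterate y from -35 to 35, compute RHS = 23·y³ − 7, and check whether it is a (positive or negative) perfect cube.
Check small values of y:
  y = 0: RHS = -7 is not a perfect cube.
  y = 1: RHS = 16 is not a perfect cube.
  y = -1: RHS = -30 is not a perfect cube.
  y = 2: RHS = 177 is not a perfect cube.
  y = -2: RHS = -191 is not a perfect cube.
  y = 3: RHS = 614 is not a perfect cube.
  y = -3: RHS = -628 is not a perfect cube.
Continuing the search up to |y| = 35 finds no solutions either.
No (x, y) in the scanned range satisfies the equation.

No integer solutions with |y| ≤ 35.


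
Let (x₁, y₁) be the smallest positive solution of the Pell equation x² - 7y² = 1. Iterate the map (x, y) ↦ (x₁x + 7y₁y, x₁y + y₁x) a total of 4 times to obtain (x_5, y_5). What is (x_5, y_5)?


Step 1: Find the fundamental solution (x₁, y₁) of x² - 7y² = 1.
  Expand √7 as a continued fraction. a₀ = ⌊√7⌋ = 2; iterate m_{k+1} = d_k·a_k − m_k, d_{k+1} = (7 − m_{k+1}²)/d_k, a_{k+1} = ⌊(a₀ + m_{k+1})/d_{k+1}⌋ (starting m₀ = 0, d₀ = 1), with convergents p_k = a_k·p_{k-1} + p_{k-2}, q_k = a_k·q_{k-1} + q_{k-2} (p₋₁ = 1, q₋₁ = 0):
  k = 0: a₀ = 2; p₀/q₀ = 2/1; p₀² − 7·q₀² = 4 − 7 = -3.
  k = 1: m = 2, d = 3, a = ⌊(2 + 2)/3⌋ = 1; p/q = (1·2 + 1)/(1·1 + 0) = 3/1; p² − 7·q² = 9 − 7 = 2.
  k = 2: m = 1, d = 2, a = ⌊(2 + 1)/2⌋ = 1; p/q = (1·3 + 2)/(1·1 + 1) = 5/2; p² − 7·q² = 25 − 28 = -3.
  k = 3: m = 1, d = 3, a = ⌊(2 + 1)/3⌋ = 1; p/q = (1·5 + 3)/(1·2 + 1) = 8/3; p² − 7·q² = 64 − 63 = 1.
  The first convergent with p² − 7·q² = 1 gives the fundamental solution (x₁, y₁) = (8, 3).
Step 2: Apply the recurrence (x_{n+1}, y_{n+1}) = (x₁x_n + 7y₁y_n, x₁y_n + y₁x_n) repeatedly.
  From (x_1, y_1) = (8, 3): x_2 = 8·8 + 7·3·3 = 127; y_2 = 8·3 + 3·8 = 48.
  From (x_2, y_2) = (127, 48): x_3 = 8·127 + 7·3·48 = 2024; y_3 = 8·48 + 3·127 = 765.
  From (x_3, y_3) = (2024, 765): x_4 = 8·2024 + 7·3·765 = 32257; y_4 = 8·765 + 3·2024 = 12192.
  From (x_4, y_4) = (32257, 12192): x_5 = 8·32257 + 7·3·12192 = 514088; y_5 = 8·12192 + 3·32257 = 194307.
Step 3: Verify x_5² - 7·y_5² = 264286471744 - 264286471743 = 1 (should be 1). ✓

(x_1, y_1) = (8, 3); (x_5, y_5) = (514088, 194307).


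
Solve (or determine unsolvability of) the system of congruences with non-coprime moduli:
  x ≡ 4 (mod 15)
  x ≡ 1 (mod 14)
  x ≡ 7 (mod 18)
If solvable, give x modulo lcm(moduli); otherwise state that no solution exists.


Moduli 15, 14, 18 are not pairwise coprime, so CRT works modulo lcm(m_i) when all pairwise compatibility conditions hold.
Pairwise compatibility: gcd(m_i, m_j) must divide a_i - a_j for every pair.
Merge one congruence at a time:
  Start: x ≡ 4 (mod 15).
  Combine with x ≡ 1 (mod 14): gcd(15, 14) = 1; 1 - 4 = -3, which IS divisible by 1, so compatible.
    Write x = 4 + 15·t and substitute into x ≡ 1 (mod 14): 15·t ≡ 1 − 4 = -3 (mod 14).
    Reduce coefficients mod 14: 1·t ≡ 11 (mod 14).
    So t ≡ 11 (mod 14).
    Then x = 4 + 15·11 = 169, valid modulo lcm(15, 14) = 210: x ≡ 169 (mod 210).
  Combine with x ≡ 7 (mod 18): gcd(210, 18) = 6; 7 - 169 = -162, which IS divisible by 6, so compatible.
    Write x = 169 + 210·t and substitute into x ≡ 7 (mod 18): 210·t ≡ 7 − 169 = -162 (mod 18).
    Divide the congruence (and modulus) by g = 6: 35·t ≡ -27 (mod 3).
    Reduce coefficients mod 3: 2·t ≡ 0 (mod 3).
    The inverse of 2 mod 3 is 2 (since 2·2 = 4 = 1·3 + 1), so t ≡ 2·0 = 0 ≡ 0 (mod 3).
    Then x = 169 + 210·0 = 169, valid modulo lcm(210, 18) = 630: x ≡ 169 (mod 630).
Verify: 169 mod 15 = 4, 169 mod 14 = 1, 169 mod 18 = 7.

x ≡ 169 (mod 630).


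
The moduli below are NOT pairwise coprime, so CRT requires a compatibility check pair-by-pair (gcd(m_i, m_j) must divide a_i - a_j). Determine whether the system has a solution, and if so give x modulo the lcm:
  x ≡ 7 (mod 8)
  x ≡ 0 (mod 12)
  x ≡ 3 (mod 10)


Moduli 8, 12, 10 are not pairwise coprime, so CRT works modulo lcm(m_i) when all pairwise compatibility conditions hold.
Pairwise compatibility: gcd(m_i, m_j) must divide a_i - a_j for every pair.
Merge one congruence at a time:
  Start: x ≡ 7 (mod 8).
  Combine with x ≡ 0 (mod 12): gcd(8, 12) = 4, and 0 - 7 = -7 is NOT divisible by 4.
    ⇒ system is inconsistent (no integer solution).

No solution (the system is inconsistent).


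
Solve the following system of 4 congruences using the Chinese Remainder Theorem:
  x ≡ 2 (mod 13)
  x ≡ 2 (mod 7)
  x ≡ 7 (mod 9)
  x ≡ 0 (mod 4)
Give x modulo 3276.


Product of moduli M = 13 · 7 · 9 · 4 = 3276.
Merge one congruence at a time:
  Start: x ≡ 2 (mod 13).
  Combine with x ≡ 2 (mod 7); new modulus lcm = 91.
    Write x = 2 + 13·t and substitute into x ≡ 2 (mod 7): 13·t ≡ 2 − 2 = 0 (mod 7).
    Reduce coefficients mod 7: 6·t ≡ 0 (mod 7).
    The inverse of 6 mod 7 is 6 (since 6·6 = 36 = 5·7 + 1), so t ≡ 6·0 = 0 ≡ 0 (mod 7).
    Then x = 2 + 13·0 = 2, valid modulo lcm(13, 7) = 91: x ≡ 2 (mod 91).
  Combine with x ≡ 7 (mod 9); new modulus lcm = 819.
    Write x = 2 + 91·t and substitute into x ≡ 7 (mod 9): 91·t ≡ 7 − 2 = 5 (mod 9).
    Reduce coefficients mod 9: 1·t ≡ 5 (mod 9).
    So t ≡ 5 (mod 9).
    Then x = 2 + 91·5 = 457, valid modulo lcm(91, 9) = 819: x ≡ 457 (mod 819).
  Combine with x ≡ 0 (mod 4); new modulus lcm = 3276.
    Write x = 457 + 819·t and substitute into x ≡ 0 (mod 4): 819·t ≡ 0 − 457 = -457 (mod 4).
    Reduce coefficients mod 4: 3·t ≡ 3 (mod 4).
    The inverse of 3 mod 4 is 3 (since 3·3 = 9 = 2·4 + 1), so t ≡ 3·3 = 9 ≡ 1 (mod 4).
    Then x = 457 + 819·1 = 1276, valid modulo lcm(819, 4) = 3276: x ≡ 1276 (mod 3276).
Verify against each original: 1276 mod 13 = 2, 1276 mod 7 = 2, 1276 mod 9 = 7, 1276 mod 4 = 0.

x ≡ 1276 (mod 3276).


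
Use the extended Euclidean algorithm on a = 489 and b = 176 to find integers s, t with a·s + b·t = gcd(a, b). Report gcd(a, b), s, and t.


Euclidean algorithm on (489, 176) — divide until remainder is 0:
  489 = 2 · 176 + 137
  176 = 1 · 137 + 39
  137 = 3 · 39 + 20
  39 = 1 · 20 + 19
  20 = 1 · 19 + 1
  19 = 19 · 1 + 0
gcd(489, 176) = 1.
Track Bezout coefficients alongside the remainders: start with r₀ = 489 = a·1 + b·0 (s = 1, t = 0) and r₁ = 176 = a·0 + b·1 (s = 0, t = 1); each new remainder r_{k+1} = r_{k-1} − q_k·r_k inherits s_{k+1} = s_{k-1} − q_k·s_k, t_{k+1} = t_{k-1} − q_k·t_k, so r_k = a·s_k + b·t_k at every step:
  q = 2: r = 137, s = 1 − 2·0 = 1, t = 0 − 2·1 = -2  (check: 489·1 + 176·(-2) = 137)
  q = 1: r = 39, s = 0 − 1·1 = -1, t = 1 − 1·(-2) = 3  (check: 489·(-1) + 176·3 = 39)
  q = 3: r = 20, s = 1 − 3·(-1) = 4, t = -2 − 3·3 = -11  (check: 489·4 + 176·(-11) = 20)
  q = 1: r = 19, s = -1 − 1·4 = -5, t = 3 − 1·(-11) = 14  (check: 489·(-5) + 176·14 = 19)
  q = 1: r = 1, s = 4 − 1·(-5) = 9, t = -11 − 1·14 = -25  (check: 489·9 + 176·(-25) = 1)
The row with r = 1 (the gcd) gives the Bezout coefficients s = 9, t = -25.
Result: 489 · (9) + 176 · (-25) = 1.

gcd(489, 176) = 1; s = 9, t = -25 (check: 489·9 + 176·(-25) = 1).


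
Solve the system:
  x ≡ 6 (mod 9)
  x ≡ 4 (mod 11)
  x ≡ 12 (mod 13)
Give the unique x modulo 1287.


Moduli 9, 11, 13 are pairwise coprime; by CRT there is a unique solution modulo M = 9 · 11 · 13 = 1287.
Solve pairwise, accumulating the modulus:
  Start with x ≡ 6 (mod 9).
  Combine with x ≡ 4 (mod 11): since gcd(9, 11) = 1, we get a unique residue mod 99.
    Write x = 6 + 9·t and substitute into x ≡ 4 (mod 11): 9·t ≡ 4 − 6 = -2 (mod 11).
    Reduce coefficients mod 11: 9·t ≡ 9 (mod 11).
    The inverse of 9 mod 11 is 5 (since 9·5 = 45 = 4·11 + 1), so t ≡ 5·9 = 45 ≡ 1 (mod 11).
    Then x = 6 + 9·1 = 15, valid modulo lcm(9, 11) = 99: x ≡ 15 (mod 99).
  Combine with x ≡ 12 (mod 13): since gcd(99, 13) = 1, we get a unique residue mod 1287.
    Write x = 15 + 99·t and substitute into x ≡ 12 (mod 13): 99·t ≡ 12 − 15 = -3 (mod 13).
    Reduce coefficients mod 13: 8·t ≡ 10 (mod 13).
    The inverse of 8 mod 13 is 5 (since 8·5 = 40 = 3·13 + 1), so t ≡ 5·10 = 50 ≡ 11 (mod 13).
    Then x = 15 + 99·11 = 1104, valid modulo lcm(99, 13) = 1287: x ≡ 1104 (mod 1287).
Verify: 1104 mod 9 = 6 ✓, 1104 mod 11 = 4 ✓, 1104 mod 13 = 12 ✓.

x ≡ 1104 (mod 1287).


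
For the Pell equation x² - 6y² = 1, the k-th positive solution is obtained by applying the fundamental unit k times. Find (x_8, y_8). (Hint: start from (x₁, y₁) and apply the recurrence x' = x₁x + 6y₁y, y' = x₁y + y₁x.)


Step 1: Find the fundamental solution (x₁, y₁) of x² - 6y² = 1.
  Expand √6 as a continued fraction. a₀ = ⌊√6⌋ = 2; iterate m_{k+1} = d_k·a_k − m_k, d_{k+1} = (6 − m_{k+1}²)/d_k, a_{k+1} = ⌊(a₀ + m_{k+1})/d_{k+1}⌋ (starting m₀ = 0, d₀ = 1), with convergents p_k = a_k·p_{k-1} + p_{k-2}, q_k = a_k·q_{k-1} + q_{k-2} (p₋₁ = 1, q₋₁ = 0):
  k = 0: a₀ = 2; p₀/q₀ = 2/1; p₀² − 6·q₀² = 4 − 6 = -2.
  k = 1: m = 2, d = 2, a = ⌊(2 + 2)/2⌋ = 2; p/q = (2·2 + 1)/(2·1 + 0) = 5/2; p² − 6·q² = 25 − 24 = 1.
  The first convergent with p² − 6·q² = 1 gives the fundamental solution (x₁, y₁) = (5, 2).
Step 2: Apply the recurrence (x_{n+1}, y_{n+1}) = (x₁x_n + 6y₁y_n, x₁y_n + y₁x_n) repeatedly.
  From (x_1, y_1) = (5, 2): x_2 = 5·5 + 6·2·2 = 49; y_2 = 5·2 + 2·5 = 20.
  From (x_2, y_2) = (49, 20): x_3 = 5·49 + 6·2·20 = 485; y_3 = 5·20 + 2·49 = 198.
  From (x_3, y_3) = (485, 198): x_4 = 5·485 + 6·2·198 = 4801; y_4 = 5·198 + 2·485 = 1960.
  From (x_4, y_4) = (4801, 1960): x_5 = 5·4801 + 6·2·1960 = 47525; y_5 = 5·1960 + 2·4801 = 19402.
  From (x_5, y_5) = (47525, 19402): x_6 = 5·47525 + 6·2·19402 = 470449; y_6 = 5·19402 + 2·47525 = 192060.
  From (x_6, y_6) = (470449, 192060): x_7 = 5·470449 + 6·2·192060 = 4656965; y_7 = 5·192060 + 2·470449 = 1901198.
  From (x_7, y_7) = (4656965, 1901198): x_8 = 5·4656965 + 6·2·1901198 = 46099201; y_8 = 5·1901198 + 2·4656965 = 18819920.
Step 3: Verify x_8² - 6·y_8² = 2125136332838401 - 2125136332838400 = 1 (should be 1). ✓

(x_1, y_1) = (5, 2); (x_8, y_8) = (46099201, 18819920).


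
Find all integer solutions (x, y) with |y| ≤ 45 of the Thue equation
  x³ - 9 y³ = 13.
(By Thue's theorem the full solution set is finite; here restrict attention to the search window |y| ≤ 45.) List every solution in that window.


The equation is x³ - 9y³ = 13. For fixed y, x³ = 9·y³ + 13, so a solution requires the RHS to be a perfect cube.
Strategy: iterate y from -45 to 45, compute RHS = 9·y³ + 13, and check whether it is a (positive or negative) perfect cube.
Check small values of y:
  y = 0: RHS = 13 is not a perfect cube.
  y = 1: RHS = 22 is not a perfect cube.
  y = -1: RHS = 4 is not a perfect cube.
  y = 2: RHS = 85 is not a perfect cube.
  y = -2: RHS = -59 is not a perfect cube.
  y = 3: RHS = 256 is not a perfect cube.
  y = -3: RHS = -230 is not a perfect cube.
Continuing the search up to |y| = 45 finds no solutions either.
No (x, y) in the scanned range satisfies the equation.

No integer solutions with |y| ≤ 45.


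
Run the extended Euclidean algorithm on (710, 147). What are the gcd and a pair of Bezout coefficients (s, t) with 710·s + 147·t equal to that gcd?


Euclidean algorithm on (710, 147) — divide until remainder is 0:
  710 = 4 · 147 + 122
  147 = 1 · 122 + 25
  122 = 4 · 25 + 22
  25 = 1 · 22 + 3
  22 = 7 · 3 + 1
  3 = 3 · 1 + 0
gcd(710, 147) = 1.
Track Bezout coefficients alongside the remainders: start with r₀ = 710 = a·1 + b·0 (s = 1, t = 0) and r₁ = 147 = a·0 + b·1 (s = 0, t = 1); each new remainder r_{k+1} = r_{k-1} − q_k·r_k inherits s_{k+1} = s_{k-1} − q_k·s_k, t_{k+1} = t_{k-1} − q_k·t_k, so r_k = a·s_k + b·t_k at every step:
  q = 4: r = 122, s = 1 − 4·0 = 1, t = 0 − 4·1 = -4  (check: 710·1 + 147·(-4) = 122)
  q = 1: r = 25, s = 0 − 1·1 = -1, t = 1 − 1·(-4) = 5  (check: 710·(-1) + 147·5 = 25)
  q = 4: r = 22, s = 1 − 4·(-1) = 5, t = -4 − 4·5 = -24  (check: 710·5 + 147·(-24) = 22)
  q = 1: r = 3, s = -1 − 1·5 = -6, t = 5 − 1·(-24) = 29  (check: 710·(-6) + 147·29 = 3)
  q = 7: r = 1, s = 5 − 7·(-6) = 47, t = -24 − 7·29 = -227  (check: 710·47 + 147·(-227) = 1)
The row with r = 1 (the gcd) gives the Bezout coefficients s = 47, t = -227.
Result: 710 · (47) + 147 · (-227) = 1.

gcd(710, 147) = 1; s = 47, t = -227 (check: 710·47 + 147·(-227) = 1).


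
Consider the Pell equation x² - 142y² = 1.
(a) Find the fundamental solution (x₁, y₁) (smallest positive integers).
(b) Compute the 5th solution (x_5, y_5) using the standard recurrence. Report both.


Step 1: Find the fundamental solution (x₁, y₁) of x² - 142y² = 1.
  Expand √142 as a continued fraction. a₀ = ⌊√142⌋ = 11; iterate m_{k+1} = d_k·a_k − m_k, d_{k+1} = (142 − m_{k+1}²)/d_k, a_{k+1} = ⌊(a₀ + m_{k+1})/d_{k+1}⌋ (starting m₀ = 0, d₀ = 1), with convergents p_k = a_k·p_{k-1} + p_{k-2}, q_k = a_k·q_{k-1} + q_{k-2} (p₋₁ = 1, q₋₁ = 0):
  k = 0: a₀ = 11; p₀/q₀ = 11/1; p₀² − 142·q₀² = 121 − 142 = -21.
  k = 1: m = 11, d = 21, a = ⌊(11 + 11)/21⌋ = 1; p/q = (1·11 + 1)/(1·1 + 0) = 12/1; p² − 142·q² = 144 − 142 = 2.
  k = 2: m = 10, d = 2, a = ⌊(11 + 10)/2⌋ = 10; p/q = (10·12 + 11)/(10·1 + 1) = 131/11; p² − 142·q² = 17161 − 17182 = -21.
  k = 3: m = 10, d = 21, a = ⌊(11 + 10)/21⌋ = 1; p/q = (1·131 + 12)/(1·11 + 1) = 143/12; p² − 142·q² = 20449 − 20448 = 1.
  The first convergent with p² − 142·q² = 1 gives the fundamental solution (x₁, y₁) = (143, 12).
Step 2: Apply the recurrence (x_{n+1}, y_{n+1}) = (x₁x_n + 142y₁y_n, x₁y_n + y₁x_n) repeatedly.
  From (x_1, y_1) = (143, 12): x_2 = 143·143 + 142·12·12 = 40897; y_2 = 143·12 + 12·143 = 3432.
  From (x_2, y_2) = (40897, 3432): x_3 = 143·40897 + 142·12·3432 = 11696399; y_3 = 143·3432 + 12·40897 = 981540.
  From (x_3, y_3) = (11696399, 981540): x_4 = 143·11696399 + 142·12·981540 = 3345129217; y_4 = 143·981540 + 12·11696399 = 280717008.
  From (x_4, y_4) = (3345129217, 280717008): x_5 = 143·3345129217 + 142·12·280717008 = 956695259663; y_5 = 143·280717008 + 12·3345129217 = 80284082748.
Step 3: Verify x_5² - 142·y_5² = 915265819861654994873569 - 915265819861654994873568 = 1 (should be 1). ✓

(x_1, y_1) = (143, 12); (x_5, y_5) = (956695259663, 80284082748).


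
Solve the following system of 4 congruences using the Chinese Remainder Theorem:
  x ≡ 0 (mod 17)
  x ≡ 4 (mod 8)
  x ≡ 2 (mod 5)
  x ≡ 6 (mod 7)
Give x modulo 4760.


Product of moduli M = 17 · 8 · 5 · 7 = 4760.
Merge one congruence at a time:
  Start: x ≡ 0 (mod 17).
  Combine with x ≡ 4 (mod 8); new modulus lcm = 136.
    Write x = 0 + 17·t and substitute into x ≡ 4 (mod 8): 17·t ≡ 4 − 0 = 4 (mod 8).
    Reduce coefficients mod 8: 1·t ≡ 4 (mod 8).
    So t ≡ 4 (mod 8).
    Then x = 0 + 17·4 = 68, valid modulo lcm(17, 8) = 136: x ≡ 68 (mod 136).
  Combine with x ≡ 2 (mod 5); new modulus lcm = 680.
    Write x = 68 + 136·t and substitute into x ≡ 2 (mod 5): 136·t ≡ 2 − 68 = -66 (mod 5).
    Reduce coefficients mod 5: 1·t ≡ 4 (mod 5).
    So t ≡ 4 (mod 5).
    Then x = 68 + 136·4 = 612, valid modulo lcm(136, 5) = 680: x ≡ 612 (mod 680).
  Combine with x ≡ 6 (mod 7); new modulus lcm = 4760.
    Write x = 612 + 680·t and substitute into x ≡ 6 (mod 7): 680·t ≡ 6 − 612 = -606 (mod 7).
    Reduce coefficients mod 7: 1·t ≡ 3 (mod 7).
    So t ≡ 3 (mod 7).
    Then x = 612 + 680·3 = 2652, valid modulo lcm(680, 7) = 4760: x ≡ 2652 (mod 4760).
Verify against each original: 2652 mod 17 = 0, 2652 mod 8 = 4, 2652 mod 5 = 2, 2652 mod 7 = 6.

x ≡ 2652 (mod 4760).


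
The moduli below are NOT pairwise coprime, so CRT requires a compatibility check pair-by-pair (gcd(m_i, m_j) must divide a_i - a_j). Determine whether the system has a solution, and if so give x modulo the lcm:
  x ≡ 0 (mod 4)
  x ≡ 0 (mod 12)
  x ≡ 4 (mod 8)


Moduli 4, 12, 8 are not pairwise coprime, so CRT works modulo lcm(m_i) when all pairwise compatibility conditions hold.
Pairwise compatibility: gcd(m_i, m_j) must divide a_i - a_j for every pair.
Merge one congruence at a time:
  Start: x ≡ 0 (mod 4).
  Combine with x ≡ 0 (mod 12): gcd(4, 12) = 4; 0 - 0 = 0, which IS divisible by 4, so compatible.
    Write x = 0 + 4·t and substitute into x ≡ 0 (mod 12): 4·t ≡ 0 − 0 = 0 (mod 12).
    Divide the congruence (and modulus) by g = 4: 1·t ≡ 0 (mod 3).
    So t ≡ 0 (mod 3).
    Then x = 0 + 4·0 = 0, valid modulo lcm(4, 12) = 12: x ≡ 0 (mod 12).
  Combine with x ≡ 4 (mod 8): gcd(12, 8) = 4; 4 - 0 = 4, which IS divisible by 4, so compatible.
    Write x = 0 + 12·t and substitute into x ≡ 4 (mod 8): 12·t ≡ 4 − 0 = 4 (mod 8).
    Divide the congruence (and modulus) by g = 4: 3·t ≡ 1 (mod 2).
    Reduce coefficients mod 2: 1·t ≡ 1 (mod 2).
    So t ≡ 1 (mod 2).
    Then x = 0 + 12·1 = 12, valid modulo lcm(12, 8) = 24: x ≡ 12 (mod 24).
Verify: 12 mod 4 = 0, 12 mod 12 = 0, 12 mod 8 = 4.

x ≡ 12 (mod 24).


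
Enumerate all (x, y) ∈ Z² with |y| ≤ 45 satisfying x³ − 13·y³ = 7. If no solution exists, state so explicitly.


The equation is x³ - 13y³ = 7. For fixed y, x³ = 13·y³ + 7, so a solution requires the RHS to be a perfect cube.
Strategy: iterate y from -45 to 45, compute RHS = 13·y³ + 7, and check whether it is a (positive or negative) perfect cube.
Check small values of y:
  y = 0: RHS = 7 is not a perfect cube.
  y = 1: RHS = 20 is not a perfect cube.
  y = -1: RHS = -6 is not a perfect cube.
  y = 2: RHS = 111 is not a perfect cube.
  y = -2: RHS = -97 is not a perfect cube.
  y = 3: RHS = 358 is not a perfect cube.
  y = -3: RHS = -344 is not a perfect cube.
Continuing the search up to |y| = 45 finds no solutions either.
No (x, y) in the scanned range satisfies the equation.

No integer solutions with |y| ≤ 45.


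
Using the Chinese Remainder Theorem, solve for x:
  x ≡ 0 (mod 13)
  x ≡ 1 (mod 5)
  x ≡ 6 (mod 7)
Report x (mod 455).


Moduli 13, 5, 7 are pairwise coprime; by CRT there is a unique solution modulo M = 13 · 5 · 7 = 455.
Solve pairwise, accumulating the modulus:
  Start with x ≡ 0 (mod 13).
  Combine with x ≡ 1 (mod 5): since gcd(13, 5) = 1, we get a unique residue mod 65.
    Write x = 0 + 13·t and substitute into x ≡ 1 (mod 5): 13·t ≡ 1 − 0 = 1 (mod 5).
    Reduce coefficients mod 5: 3·t ≡ 1 (mod 5).
    The inverse of 3 mod 5 is 2 (since 3·2 = 6 = 1·5 + 1), so t ≡ 2·1 = 2 ≡ 2 (mod 5).
    Then x = 0 + 13·2 = 26, valid modulo lcm(13, 5) = 65: x ≡ 26 (mod 65).
  Combine with x ≡ 6 (mod 7): since gcd(65, 7) = 1, we get a unique residue mod 455.
    Write x = 26 + 65·t and substitute into x ≡ 6 (mod 7): 65·t ≡ 6 − 26 = -20 (mod 7).
    Reduce coefficients mod 7: 2·t ≡ 1 (mod 7).
    The inverse of 2 mod 7 is 4 (since 2·4 = 8 = 1·7 + 1), so t ≡ 4·1 = 4 ≡ 4 (mod 7).
    Then x = 26 + 65·4 = 286, valid modulo lcm(65, 7) = 455: x ≡ 286 (mod 455).
Verify: 286 mod 13 = 0 ✓, 286 mod 5 = 1 ✓, 286 mod 7 = 6 ✓.

x ≡ 286 (mod 455).


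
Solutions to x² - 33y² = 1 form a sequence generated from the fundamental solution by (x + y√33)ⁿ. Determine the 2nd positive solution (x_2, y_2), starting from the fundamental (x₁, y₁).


Step 1: Find the fundamental solution (x₁, y₁) of x² - 33y² = 1.
  Expand √33 as a continued fraction. a₀ = ⌊√33⌋ = 5; iterate m_{k+1} = d_k·a_k − m_k, d_{k+1} = (33 − m_{k+1}²)/d_k, a_{k+1} = ⌊(a₀ + m_{k+1})/d_{k+1}⌋ (starting m₀ = 0, d₀ = 1), with convergents p_k = a_k·p_{k-1} + p_{k-2}, q_k = a_k·q_{k-1} + q_{k-2} (p₋₁ = 1, q₋₁ = 0):
  k = 0: a₀ = 5; p₀/q₀ = 5/1; p₀² − 33·q₀² = 25 − 33 = -8.
  k = 1: m = 5, d = 8, a = ⌊(5 + 5)/8⌋ = 1; p/q = (1·5 + 1)/(1·1 + 0) = 6/1; p² − 33·q² = 36 − 33 = 3.
  k = 2: m = 3, d = 3, a = ⌊(5 + 3)/3⌋ = 2; p/q = (2·6 + 5)/(2·1 + 1) = 17/3; p² − 33·q² = 289 − 297 = -8.
  k = 3: m = 3, d = 8, a = ⌊(5 + 3)/8⌋ = 1; p/q = (1·17 + 6)/(1·3 + 1) = 23/4; p² − 33·q² = 529 − 528 = 1.
  The first convergent with p² − 33·q² = 1 gives the fundamental solution (x₁, y₁) = (23, 4).
Step 2: Apply the recurrence (x_{n+1}, y_{n+1}) = (x₁x_n + 33y₁y_n, x₁y_n + y₁x_n) repeatedly.
  From (x_1, y_1) = (23, 4): x_2 = 23·23 + 33·4·4 = 1057; y_2 = 23·4 + 4·23 = 184.
Step 3: Verify x_2² - 33·y_2² = 1117249 - 1117248 = 1 (should be 1). ✓

(x_1, y_1) = (23, 4); (x_2, y_2) = (1057, 184).


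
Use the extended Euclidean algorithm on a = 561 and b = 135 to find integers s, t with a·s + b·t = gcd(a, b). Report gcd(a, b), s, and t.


Euclidean algorithm on (561, 135) — divide until remainder is 0:
  561 = 4 · 135 + 21
  135 = 6 · 21 + 9
  21 = 2 · 9 + 3
  9 = 3 · 3 + 0
gcd(561, 135) = 3.
Track Bezout coefficients alongside the remainders: start with r₀ = 561 = a·1 + b·0 (s = 1, t = 0) and r₁ = 135 = a·0 + b·1 (s = 0, t = 1); each new remainder r_{k+1} = r_{k-1} − q_k·r_k inherits s_{k+1} = s_{k-1} − q_k·s_k, t_{k+1} = t_{k-1} − q_k·t_k, so r_k = a·s_k + b·t_k at every step:
  q = 4: r = 21, s = 1 − 4·0 = 1, t = 0 − 4·1 = -4  (check: 561·1 + 135·(-4) = 21)
  q = 6: r = 9, s = 0 − 6·1 = -6, t = 1 − 6·(-4) = 25  (check: 561·(-6) + 135·25 = 9)
  q = 2: r = 3, s = 1 − 2·(-6) = 13, t = -4 − 2·25 = -54  (check: 561·13 + 135·(-54) = 3)
The row with r = 3 (the gcd) gives the Bezout coefficients s = 13, t = -54.
Result: 561 · (13) + 135 · (-54) = 3.

gcd(561, 135) = 3; s = 13, t = -54 (check: 561·13 + 135·(-54) = 3).


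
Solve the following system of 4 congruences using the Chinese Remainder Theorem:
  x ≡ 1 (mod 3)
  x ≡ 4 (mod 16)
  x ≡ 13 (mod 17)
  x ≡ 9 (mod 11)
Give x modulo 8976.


Product of moduli M = 3 · 16 · 17 · 11 = 8976.
Merge one congruence at a time:
  Start: x ≡ 1 (mod 3).
  Combine with x ≡ 4 (mod 16); new modulus lcm = 48.
    Write x = 1 + 3·t and substitute into x ≡ 4 (mod 16): 3·t ≡ 4 − 1 = 3 (mod 16).
    The inverse of 3 mod 16 is 11 (since 3·11 = 33 = 2·16 + 1), so t ≡ 11·3 = 33 ≡ 1 (mod 16).
    Then x = 1 + 3·1 = 4, valid modulo lcm(3, 16) = 48: x ≡ 4 (mod 48).
  Combine with x ≡ 13 (mod 17); new modulus lcm = 816.
    Write x = 4 + 48·t and substitute into x ≡ 13 (mod 17): 48·t ≡ 13 − 4 = 9 (mod 17).
    Reduce coefficients mod 17: 14·t ≡ 9 (mod 17).
    The inverse of 14 mod 17 is 11 (since 14·11 = 154 = 9·17 + 1), so t ≡ 11·9 = 99 ≡ 14 (mod 17).
    Then x = 4 + 48·14 = 676, valid modulo lcm(48, 17) = 816: x ≡ 676 (mod 816).
  Combine with x ≡ 9 (mod 11); new modulus lcm = 8976.
    Write x = 676 + 816·t and substitute into x ≡ 9 (mod 11): 816·t ≡ 9 − 676 = -667 (mod 11).
    Reduce coefficients mod 11: 2·t ≡ 4 (mod 11).
    The inverse of 2 mod 11 is 6 (since 2·6 = 12 = 1·11 + 1), so t ≡ 6·4 = 24 ≡ 2 (mod 11).
    Then x = 676 + 816·2 = 2308, valid modulo lcm(816, 11) = 8976: x ≡ 2308 (mod 8976).
Verify against each original: 2308 mod 3 = 1, 2308 mod 16 = 4, 2308 mod 17 = 13, 2308 mod 11 = 9.

x ≡ 2308 (mod 8976).


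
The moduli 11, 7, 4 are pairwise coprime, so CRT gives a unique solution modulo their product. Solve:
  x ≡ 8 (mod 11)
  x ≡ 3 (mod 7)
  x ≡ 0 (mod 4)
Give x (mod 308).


Moduli 11, 7, 4 are pairwise coprime; by CRT there is a unique solution modulo M = 11 · 7 · 4 = 308.
Solve pairwise, accumulating the modulus:
  Start with x ≡ 8 (mod 11).
  Combine with x ≡ 3 (mod 7): since gcd(11, 7) = 1, we get a unique residue mod 77.
    Write x = 8 + 11·t and substitute into x ≡ 3 (mod 7): 11·t ≡ 3 − 8 = -5 (mod 7).
    Reduce coefficients mod 7: 4·t ≡ 2 (mod 7).
    The inverse of 4 mod 7 is 2 (since 4·2 = 8 = 1·7 + 1), so t ≡ 2·2 = 4 ≡ 4 (mod 7).
    Then x = 8 + 11·4 = 52, valid modulo lcm(11, 7) = 77: x ≡ 52 (mod 77).
  Combine with x ≡ 0 (mod 4): since gcd(77, 4) = 1, we get a unique residue mod 308.
    Write x = 52 + 77·t and substitute into x ≡ 0 (mod 4): 77·t ≡ 0 − 52 = -52 (mod 4).
    Reduce coefficients mod 4: 1·t ≡ 0 (mod 4).
    So t ≡ 0 (mod 4).
    Then x = 52 + 77·0 = 52, valid modulo lcm(77, 4) = 308: x ≡ 52 (mod 308).
Verify: 52 mod 11 = 8 ✓, 52 mod 7 = 3 ✓, 52 mod 4 = 0 ✓.

x ≡ 52 (mod 308).
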